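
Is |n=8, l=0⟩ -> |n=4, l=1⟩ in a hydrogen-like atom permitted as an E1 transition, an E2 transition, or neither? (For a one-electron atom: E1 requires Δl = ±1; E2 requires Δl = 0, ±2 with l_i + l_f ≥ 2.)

E1

Δl = 1 − 0 = +1; l_i + l_f = 1.
E1 (Δl = ±1): satisfied.
E2 (Δl = 0,±2, l_i+l_f ≥ 2): not satisfied.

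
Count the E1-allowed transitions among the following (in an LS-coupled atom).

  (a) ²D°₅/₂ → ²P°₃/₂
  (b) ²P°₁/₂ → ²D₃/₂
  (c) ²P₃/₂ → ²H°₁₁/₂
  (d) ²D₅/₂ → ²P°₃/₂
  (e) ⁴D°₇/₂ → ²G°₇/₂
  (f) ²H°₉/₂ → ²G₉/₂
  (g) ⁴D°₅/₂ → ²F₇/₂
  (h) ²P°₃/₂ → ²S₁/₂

(a) forbidden (parity fails)
(b) allowed
(c) forbidden (ΔL, ΔJ fail)
(d) allowed
(e) forbidden (parity, ΔS, ΔL fail)
(f) allowed
(g) forbidden (ΔS fails)
(h) allowed
Total allowed: 4 of 8.

4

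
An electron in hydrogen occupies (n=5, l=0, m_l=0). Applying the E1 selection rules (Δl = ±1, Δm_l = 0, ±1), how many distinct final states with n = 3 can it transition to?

3

E1 requires Δl = ±1, so l_f ∈ {-1, 1}; with 0 ≤ l_f ≤ n_f−1 = 2, the allowed l_f values are {1}.
For l_f = 1: m_f ∈ {m_i−1, m_i, m_i+1} ∩ [−1, 1] = {-1, 0, 1} → 3 states.
Total: 3.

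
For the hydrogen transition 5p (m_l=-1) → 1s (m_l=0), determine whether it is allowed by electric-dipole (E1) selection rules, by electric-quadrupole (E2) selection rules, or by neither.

E1

Δl = 0 − 1 = -1; l_i + l_f = 1.
Δm_l = +1.
E1 (Δl = ±1, |Δm_l| ≤ 1): satisfied.
E2 (Δl = 0,±2, l_i+l_f ≥ 2, |Δm_l| ≤ 2): not satisfied.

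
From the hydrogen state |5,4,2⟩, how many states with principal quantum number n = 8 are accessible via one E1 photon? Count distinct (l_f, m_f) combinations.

6

E1 requires Δl = ±1, so l_f ∈ {3, 5}; with 0 ≤ l_f ≤ n_f−1 = 7, the allowed l_f values are {3, 5}.
For l_f = 3: m_f ∈ {m_i−1, m_i, m_i+1} ∩ [−3, 3] = {1, 2, 3} → 3 states.
For l_f = 5: m_f ∈ {m_i−1, m_i, m_i+1} ∩ [−5, 5] = {1, 2, 3} → 3 states.
Total: 6.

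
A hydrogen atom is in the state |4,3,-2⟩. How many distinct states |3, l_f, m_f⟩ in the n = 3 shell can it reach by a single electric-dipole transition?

2

E1 requires Δl = ±1, so l_f ∈ {2, 4}; with 0 ≤ l_f ≤ n_f−1 = 2, the allowed l_f values are {2}.
For l_f = 2: m_f ∈ {m_i−1, m_i, m_i+1} ∩ [−2, 2] = {-2, -1} → 2 states.
Total: 2.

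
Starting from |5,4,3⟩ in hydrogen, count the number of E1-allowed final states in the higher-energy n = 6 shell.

E1 requires Δl = ±1, so l_f ∈ {3, 5}; with 0 ≤ l_f ≤ n_f−1 = 5, the allowed l_f values are {3, 5}.
For l_f = 3: m_f ∈ {m_i−1, m_i, m_i+1} ∩ [−3, 3] = {2, 3} → 2 states.
For l_f = 5: m_f ∈ {m_i−1, m_i, m_i+1} ∩ [−5, 5] = {2, 3, 4} → 3 states.
Total: 5.

5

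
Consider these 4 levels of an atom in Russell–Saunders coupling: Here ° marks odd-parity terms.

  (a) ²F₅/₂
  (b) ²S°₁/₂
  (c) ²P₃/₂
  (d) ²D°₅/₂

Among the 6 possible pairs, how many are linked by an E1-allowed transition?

(a)–(b): forbidden (ΔL, ΔJ).
(a)–(c): forbidden (parity, ΔL).
(a)–(d): allowed.
(b)–(c): allowed.
(b)–(d): forbidden (parity, ΔL, ΔJ).
(c)–(d): allowed.
Allowed pairs: 3 of 6.

3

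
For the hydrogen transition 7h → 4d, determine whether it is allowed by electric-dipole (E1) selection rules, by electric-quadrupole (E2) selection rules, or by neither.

neither

Δl = 2 − 5 = -3; l_i + l_f = 7.
E1 (Δl = ±1): not satisfied.
E2 (Δl = 0,±2, l_i+l_f ≥ 2): not satisfied.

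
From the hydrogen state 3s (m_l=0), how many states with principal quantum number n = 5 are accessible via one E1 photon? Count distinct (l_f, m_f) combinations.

E1 requires Δl = ±1, so l_f ∈ {-1, 1}; with 0 ≤ l_f ≤ n_f−1 = 4, the allowed l_f values are {1}.
For l_f = 1: m_f ∈ {m_i−1, m_i, m_i+1} ∩ [−1, 1] = {-1, 0, 1} → 3 states.
Total: 3.

3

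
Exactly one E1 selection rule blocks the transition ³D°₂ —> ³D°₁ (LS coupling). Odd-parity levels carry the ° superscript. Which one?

Parity must change: odd → odd — violated.
ΔS = 0: S: 1 → 1 — satisfied.
ΔL = 0, ±1 (not L=0↔0): L: 2 → 2, ΔL = +0 — satisfied.
ΔJ = 0, ±1 (not J=0↔0): J: 2 → 1, ΔJ = -1 — satisfied.

parity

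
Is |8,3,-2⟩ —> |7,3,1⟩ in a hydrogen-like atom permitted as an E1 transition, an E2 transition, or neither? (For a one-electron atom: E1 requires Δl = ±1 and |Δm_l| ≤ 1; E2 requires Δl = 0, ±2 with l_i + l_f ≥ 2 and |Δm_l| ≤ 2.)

Δl = 3 − 3 = +0; l_i + l_f = 6.
Δm_l = +3.
E1 (Δl = ±1, |Δm_l| ≤ 1): not satisfied.
E2 (Δl = 0,±2, l_i+l_f ≥ 2, |Δm_l| ≤ 2): not satisfied.

neither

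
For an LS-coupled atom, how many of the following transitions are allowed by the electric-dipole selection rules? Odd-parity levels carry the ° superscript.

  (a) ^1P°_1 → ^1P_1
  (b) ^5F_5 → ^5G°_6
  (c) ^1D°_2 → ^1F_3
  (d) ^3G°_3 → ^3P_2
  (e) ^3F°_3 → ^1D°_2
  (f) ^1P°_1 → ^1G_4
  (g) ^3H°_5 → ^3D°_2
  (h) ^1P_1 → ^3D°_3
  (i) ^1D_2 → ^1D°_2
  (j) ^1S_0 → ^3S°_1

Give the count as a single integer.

4

(a) allowed
(b) allowed
(c) allowed
(d) forbidden (ΔL fails)
(e) forbidden (parity, ΔS fail)
(f) forbidden (ΔL, ΔJ fail)
(g) forbidden (parity, ΔL, ΔJ fail)
(h) forbidden (ΔS, ΔJ fail)
(i) allowed
(j) forbidden (ΔS, ΔL fail)
Total allowed: 4 of 10.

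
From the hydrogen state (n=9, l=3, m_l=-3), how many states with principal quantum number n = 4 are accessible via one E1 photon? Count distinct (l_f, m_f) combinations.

E1 requires Δl = ±1, so l_f ∈ {2, 4}; with 0 ≤ l_f ≤ n_f−1 = 3, the allowed l_f values are {2}.
For l_f = 2: m_f ∈ {m_i−1, m_i, m_i+1} ∩ [−2, 2] = {-2} → 1 state.
Total: 1.

1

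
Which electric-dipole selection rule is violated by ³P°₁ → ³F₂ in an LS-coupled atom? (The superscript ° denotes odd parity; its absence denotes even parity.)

Initial level: S=1, L=1, J=1, parity odd. Final level: S=1, L=3, J=2, parity even.
Parity must change: odd → even — satisfied.
ΔS = 0: S: 1 → 1 — satisfied.
ΔL = 0, ±1 (not L=0↔0): L: 1 → 3, ΔL = +2 — violated.
ΔJ = 0, ±1 (not J=0↔0): J: 1 → 2, ΔJ = +1 — satisfied.

the ΔL = 0, ±1 rule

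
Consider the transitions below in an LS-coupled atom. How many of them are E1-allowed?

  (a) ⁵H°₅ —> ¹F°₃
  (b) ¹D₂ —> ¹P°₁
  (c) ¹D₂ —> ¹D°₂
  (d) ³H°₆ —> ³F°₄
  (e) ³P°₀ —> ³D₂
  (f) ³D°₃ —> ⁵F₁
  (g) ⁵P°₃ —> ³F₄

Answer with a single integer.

(a) forbidden (parity, ΔS, ΔL, ΔJ fail)
(b) allowed
(c) allowed
(d) forbidden (parity, ΔL, ΔJ fail)
(e) forbidden (ΔJ fails)
(f) forbidden (ΔS, ΔJ fail)
(g) forbidden (ΔS, ΔL fail)
Total allowed: 2 of 7.

2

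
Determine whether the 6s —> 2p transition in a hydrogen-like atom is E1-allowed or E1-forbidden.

allowed

Initial l = 0, final l = 1, so Δl = +1. E1 requires Δl = ±1: satisfied.
All E1 selection rules are satisfied.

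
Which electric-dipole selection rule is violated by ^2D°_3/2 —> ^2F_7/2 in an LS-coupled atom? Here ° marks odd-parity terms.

the ΔJ = 0, ±1 rule

Parity must change: odd → even — ✓.
ΔS = 0: S: 1/2 → 1/2 — ✓.
ΔL = 0, ±1 (not L=0↔0): L: 2 → 3, ΔL = +1 — ✓.
ΔJ = 0, ±1 (not J=0↔0): J: 3/2 → 7/2, ΔJ = +2 — ✗.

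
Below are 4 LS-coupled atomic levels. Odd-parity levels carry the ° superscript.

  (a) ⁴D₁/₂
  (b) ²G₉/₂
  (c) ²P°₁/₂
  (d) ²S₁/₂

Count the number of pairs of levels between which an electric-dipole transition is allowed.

1

(a)–(b): forbidden (parity, ΔS, ΔL, ΔJ).
(a)–(c): forbidden (ΔS).
(a)–(d): forbidden (parity, ΔS, ΔL).
(b)–(c): forbidden (ΔL, ΔJ).
(b)–(d): forbidden (parity, ΔL, ΔJ).
(c)–(d): allowed.
Allowed pairs: 1 of 6.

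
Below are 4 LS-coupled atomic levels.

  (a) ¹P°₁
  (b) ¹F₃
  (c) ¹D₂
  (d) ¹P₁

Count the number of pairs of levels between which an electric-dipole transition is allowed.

2

(a)–(b): forbidden (ΔL, ΔJ).
(a)–(c): allowed.
(a)–(d): allowed.
(b)–(c): forbidden (parity).
(b)–(d): forbidden (parity, ΔL, ΔJ).
(c)–(d): forbidden (parity).
Allowed pairs: 2 of 6.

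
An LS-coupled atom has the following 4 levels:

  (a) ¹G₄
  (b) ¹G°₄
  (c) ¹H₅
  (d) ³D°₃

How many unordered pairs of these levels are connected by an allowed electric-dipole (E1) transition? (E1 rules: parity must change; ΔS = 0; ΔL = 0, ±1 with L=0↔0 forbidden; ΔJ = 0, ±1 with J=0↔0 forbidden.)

2

(a)–(b): allowed.
(a)–(c): forbidden (parity).
(a)–(d): forbidden (ΔS, ΔL).
(b)–(c): allowed.
(b)–(d): forbidden (parity, ΔS, ΔL).
(c)–(d): forbidden (ΔS, ΔL, ΔJ).
Allowed pairs: 2 of 6.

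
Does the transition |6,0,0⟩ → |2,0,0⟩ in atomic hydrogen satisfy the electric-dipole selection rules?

Δl = 0 − 0 = +0; the E1 rule Δl = ±1 is ✗.
Δm_l = 0 − (0) = +0. E1 requires Δm_l = 0, ±1: ✓.
The transition is electric-dipole forbidden.

forbidden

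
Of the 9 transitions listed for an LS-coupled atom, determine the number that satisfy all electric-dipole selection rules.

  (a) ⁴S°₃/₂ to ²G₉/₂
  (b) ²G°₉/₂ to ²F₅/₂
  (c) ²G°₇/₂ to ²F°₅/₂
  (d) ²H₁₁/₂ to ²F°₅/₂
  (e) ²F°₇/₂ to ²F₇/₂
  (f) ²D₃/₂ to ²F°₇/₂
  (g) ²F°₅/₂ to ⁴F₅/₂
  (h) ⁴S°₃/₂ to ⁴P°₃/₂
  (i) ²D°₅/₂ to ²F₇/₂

2

(a) forbidden (ΔS, ΔL, ΔJ fail)
(b) forbidden (ΔJ fails)
(c) forbidden (parity fails)
(d) forbidden (ΔL, ΔJ fail)
(e) allowed
(f) forbidden (ΔJ fails)
(g) forbidden (ΔS fails)
(h) forbidden (parity fails)
(i) allowed
Total allowed: 2 of 9.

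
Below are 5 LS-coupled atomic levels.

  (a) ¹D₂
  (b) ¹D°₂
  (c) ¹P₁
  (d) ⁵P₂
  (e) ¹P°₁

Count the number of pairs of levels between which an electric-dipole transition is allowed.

(a)–(b): allowed.
(a)–(c): forbidden (parity).
(a)–(d): forbidden (parity, ΔS).
(a)–(e): allowed.
(b)–(c): allowed.
(b)–(d): forbidden (ΔS).
(b)–(e): forbidden (parity).
(c)–(d): forbidden (parity, ΔS).
(c)–(e): allowed.
(d)–(e): forbidden (ΔS).
Allowed pairs: 4 of 10.

4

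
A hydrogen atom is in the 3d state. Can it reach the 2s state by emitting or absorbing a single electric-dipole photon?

l: 2 → 0 (Δl = -2). Δl = ±1 violated.
The transition is electric-dipole forbidden.

forbidden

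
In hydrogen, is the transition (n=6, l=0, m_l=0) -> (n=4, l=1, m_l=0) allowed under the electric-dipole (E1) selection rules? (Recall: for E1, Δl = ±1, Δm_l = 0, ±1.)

allowed

l: 0 → 1 (Δl = +1). Δl = ±1 satisfied.
Δm_l = 0 − (0) = +0. E1 requires Δm_l = 0, ±1: satisfied.
All E1 selection rules are satisfied.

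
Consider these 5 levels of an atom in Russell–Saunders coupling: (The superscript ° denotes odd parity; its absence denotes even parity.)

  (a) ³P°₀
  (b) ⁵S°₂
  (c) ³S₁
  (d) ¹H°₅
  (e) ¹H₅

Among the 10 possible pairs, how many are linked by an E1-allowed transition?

2

(a)–(b): forbidden (parity, ΔS, ΔJ).
(a)–(c): allowed.
(a)–(d): forbidden (parity, ΔS, ΔL, ΔJ).
(a)–(e): forbidden (ΔS, ΔL, ΔJ).
(b)–(c): forbidden (ΔS, ΔL).
(b)–(d): forbidden (parity, ΔS, ΔL, ΔJ).
(b)–(e): forbidden (ΔS, ΔL, ΔJ).
(c)–(d): forbidden (ΔS, ΔL, ΔJ).
(c)–(e): forbidden (parity, ΔS, ΔL, ΔJ).
(d)–(e): allowed.
Allowed pairs: 2 of 10.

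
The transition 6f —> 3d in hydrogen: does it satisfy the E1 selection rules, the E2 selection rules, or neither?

E1

Δl = 2 − 3 = -1; l_i + l_f = 5.
E1 (Δl = ±1): satisfied.
E2 (Δl = 0,±2, l_i+l_f ≥ 2): not satisfied.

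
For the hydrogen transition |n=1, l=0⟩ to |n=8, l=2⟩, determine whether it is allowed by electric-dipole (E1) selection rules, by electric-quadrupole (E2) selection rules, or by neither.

E2

Δl = 2 − 0 = +2; l_i + l_f = 2.
E1 (Δl = ±1): not satisfied.
E2 (Δl = 0,±2, l_i+l_f ≥ 2): satisfied.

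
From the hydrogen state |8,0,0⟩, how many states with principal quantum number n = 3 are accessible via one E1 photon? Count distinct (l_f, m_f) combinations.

3

E1 requires Δl = ±1, so l_f ∈ {-1, 1}; with 0 ≤ l_f ≤ n_f−1 = 2, the allowed l_f values are {1}.
For l_f = 1: m_f ∈ {m_i−1, m_i, m_i+1} ∩ [−1, 1] = {-1, 0, 1} → 3 states.
Total: 3.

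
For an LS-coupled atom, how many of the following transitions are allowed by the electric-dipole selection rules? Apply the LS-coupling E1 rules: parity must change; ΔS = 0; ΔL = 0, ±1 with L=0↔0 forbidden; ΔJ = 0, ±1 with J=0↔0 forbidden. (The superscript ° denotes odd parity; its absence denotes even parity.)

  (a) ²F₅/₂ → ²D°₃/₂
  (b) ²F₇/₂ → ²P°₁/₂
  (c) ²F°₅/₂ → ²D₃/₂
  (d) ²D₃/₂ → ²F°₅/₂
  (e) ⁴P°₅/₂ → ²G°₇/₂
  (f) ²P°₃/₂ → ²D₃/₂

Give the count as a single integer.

(a) allowed
(b) forbidden (ΔL, ΔJ fail)
(c) allowed
(d) allowed
(e) forbidden (parity, ΔS, ΔL fail)
(f) allowed
Total allowed: 4 of 6.

4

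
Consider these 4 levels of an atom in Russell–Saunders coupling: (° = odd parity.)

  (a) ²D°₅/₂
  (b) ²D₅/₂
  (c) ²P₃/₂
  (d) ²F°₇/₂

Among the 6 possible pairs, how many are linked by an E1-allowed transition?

3

(a)–(b): allowed.
(a)–(c): allowed.
(a)–(d): forbidden (parity).
(b)–(c): forbidden (parity).
(b)–(d): allowed.
(c)–(d): forbidden (ΔL, ΔJ).
Allowed pairs: 3 of 6.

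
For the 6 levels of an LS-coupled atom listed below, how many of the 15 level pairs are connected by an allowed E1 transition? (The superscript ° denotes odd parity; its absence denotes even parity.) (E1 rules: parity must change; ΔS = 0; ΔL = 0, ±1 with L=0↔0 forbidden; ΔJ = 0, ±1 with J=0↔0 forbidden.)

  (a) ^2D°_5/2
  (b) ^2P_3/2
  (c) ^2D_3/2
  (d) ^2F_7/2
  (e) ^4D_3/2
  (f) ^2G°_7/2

(a)–(b): allowed.
(a)–(c): allowed.
(a)–(d): allowed.
(a)–(e): forbidden (ΔS).
(a)–(f): forbidden (parity, ΔL).
(b)–(c): forbidden (parity).
(b)–(d): forbidden (parity, ΔL, ΔJ).
(b)–(e): forbidden (parity, ΔS).
(b)–(f): forbidden (ΔL, ΔJ).
(c)–(d): forbidden (parity, ΔJ).
(c)–(e): forbidden (parity, ΔS).
(c)–(f): forbidden (ΔL, ΔJ).
(d)–(e): forbidden (parity, ΔS, ΔJ).
(d)–(f): allowed.
(e)–(f): forbidden (ΔS, ΔL, ΔJ).
Allowed pairs: 4 of 15.

4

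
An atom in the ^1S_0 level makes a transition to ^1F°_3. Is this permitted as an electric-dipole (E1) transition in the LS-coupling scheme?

ΔL = 0, ±1 (not L=0↔0): L: 0 → 3, ΔL = +3 — violated.
ΔJ = 0, ±1 (not J=0↔0): J: 0 → 3, ΔJ = +3 — violated.
Parity must change: even → odd — satisfied.
ΔS = 0: S: 0 → 0 — satisfied.
Rule(s) violated: ΔL, ΔJ.

forbidden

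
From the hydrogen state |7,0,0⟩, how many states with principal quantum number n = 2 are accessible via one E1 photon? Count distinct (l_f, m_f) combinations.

3

E1 requires Δl = ±1, so l_f ∈ {-1, 1}; with 0 ≤ l_f ≤ n_f−1 = 1, the allowed l_f values are {1}.
For l_f = 1: m_f ∈ {m_i−1, m_i, m_i+1} ∩ [−1, 1] = {-1, 0, 1} → 3 states.
Total: 3.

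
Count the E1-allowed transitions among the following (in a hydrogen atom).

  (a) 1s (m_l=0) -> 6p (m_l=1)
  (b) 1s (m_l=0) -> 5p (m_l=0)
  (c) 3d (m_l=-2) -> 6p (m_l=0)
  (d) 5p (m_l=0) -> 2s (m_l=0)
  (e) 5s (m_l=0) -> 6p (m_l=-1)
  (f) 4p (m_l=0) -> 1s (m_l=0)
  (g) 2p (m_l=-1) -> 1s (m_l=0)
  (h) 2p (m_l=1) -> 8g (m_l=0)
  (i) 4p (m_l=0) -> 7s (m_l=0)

7

(a) allowed
(b) allowed
(c) forbidden — Δm_l = +2 (E1 requires Δm_l = 0, ±1)
(d) allowed
(e) allowed
(f) allowed
(g) allowed
(h) forbidden — Δl = +3 (E1 requires Δl = ±1)
(i) allowed
Total allowed: 7 of 9.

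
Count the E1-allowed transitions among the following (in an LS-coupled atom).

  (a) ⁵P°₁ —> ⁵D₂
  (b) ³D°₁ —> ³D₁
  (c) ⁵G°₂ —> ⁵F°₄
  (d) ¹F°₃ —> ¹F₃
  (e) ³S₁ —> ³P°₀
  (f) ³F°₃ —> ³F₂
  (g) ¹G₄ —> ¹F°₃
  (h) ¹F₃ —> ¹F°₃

7

(a) allowed
(b) allowed
(c) forbidden (parity, ΔJ fail)
(d) allowed
(e) allowed
(f) allowed
(g) allowed
(h) allowed
Total allowed: 7 of 8.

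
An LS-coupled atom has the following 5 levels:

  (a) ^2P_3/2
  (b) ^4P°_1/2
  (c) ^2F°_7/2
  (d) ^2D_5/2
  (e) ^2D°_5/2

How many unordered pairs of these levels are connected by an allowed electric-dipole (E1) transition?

3

(a)–(b): forbidden (ΔS).
(a)–(c): forbidden (ΔL, ΔJ).
(a)–(d): forbidden (parity).
(a)–(e): allowed.
(b)–(c): forbidden (parity, ΔS, ΔL, ΔJ).
(b)–(d): forbidden (ΔS, ΔJ).
(b)–(e): forbidden (parity, ΔS, ΔJ).
(c)–(d): allowed.
(c)–(e): forbidden (parity).
(d)–(e): allowed.
Allowed pairs: 3 of 10.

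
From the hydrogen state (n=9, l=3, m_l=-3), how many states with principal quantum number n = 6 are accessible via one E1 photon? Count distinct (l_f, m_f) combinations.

4

E1 requires Δl = ±1, so l_f ∈ {2, 4}; with 0 ≤ l_f ≤ n_f−1 = 5, the allowed l_f values are {2, 4}.
For l_f = 2: m_f ∈ {m_i−1, m_i, m_i+1} ∩ [−2, 2] = {-2} → 1 state.
For l_f = 4: m_f ∈ {m_i−1, m_i, m_i+1} ∩ [−4, 4] = {-4, -3, -2} → 3 states.
Total: 4.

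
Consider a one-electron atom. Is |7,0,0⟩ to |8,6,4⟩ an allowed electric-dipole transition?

forbidden

l: 0 → 6 (Δl = +6). Δl = ±1 ✗.
Δm_l = 4 − (0) = +4. E1 requires Δm_l = 0, ±1: ✗.
The transition is electric-dipole forbidden.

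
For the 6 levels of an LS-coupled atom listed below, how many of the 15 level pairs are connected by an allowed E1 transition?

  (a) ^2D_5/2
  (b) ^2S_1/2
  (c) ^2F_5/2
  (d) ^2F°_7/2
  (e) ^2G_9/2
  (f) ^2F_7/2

4

(a)–(b): forbidden (parity, ΔL, ΔJ).
(a)–(c): forbidden (parity).
(a)–(d): allowed.
(a)–(e): forbidden (parity, ΔL, ΔJ).
(a)–(f): forbidden (parity).
(b)–(c): forbidden (parity, ΔL, ΔJ).
(b)–(d): forbidden (ΔL, ΔJ).
(b)–(e): forbidden (parity, ΔL, ΔJ).
(b)–(f): forbidden (parity, ΔL, ΔJ).
(c)–(d): allowed.
(c)–(e): forbidden (parity, ΔJ).
(c)–(f): forbidden (parity).
(d)–(e): allowed.
(d)–(f): allowed.
(e)–(f): forbidden (parity).
Allowed pairs: 4 of 15.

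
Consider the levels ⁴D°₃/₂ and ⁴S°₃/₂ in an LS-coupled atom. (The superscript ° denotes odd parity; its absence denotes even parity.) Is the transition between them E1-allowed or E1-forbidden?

forbidden

Reading off the term symbols: S 3/2→3/2, L 2→0, J 3/2→3/2, parity odd→odd.
Parity must change: odd → odd — violated.
ΔS = 0: S: 3/2 → 3/2 — satisfied.
ΔL = 0, ±1 (not L=0↔0): L: 2 → 0, ΔL = -2 — violated.
ΔJ = 0, ±1 (not J=0↔0): J: 3/2 → 3/2, ΔJ = +0 — satisfied.
Rule(s) violated: parity, ΔL.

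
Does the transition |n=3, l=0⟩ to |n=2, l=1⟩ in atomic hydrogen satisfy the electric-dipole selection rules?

Initial l = 0, final l = 1, so Δl = +1. E1 requires Δl = ±1: ✓.
All E1 selection rules are satisfied.

allowed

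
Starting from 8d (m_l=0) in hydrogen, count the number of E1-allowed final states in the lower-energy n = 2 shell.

3

E1 requires Δl = ±1, so l_f ∈ {1, 3}; with 0 ≤ l_f ≤ n_f−1 = 1, the allowed l_f values are {1}.
For l_f = 1: m_f ∈ {m_i−1, m_i, m_i+1} ∩ [−1, 1] = {-1, 0, 1} → 3 states.
Total: 3.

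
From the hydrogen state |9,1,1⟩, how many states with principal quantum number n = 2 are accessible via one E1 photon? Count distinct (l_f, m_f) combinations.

1

E1 requires Δl = ±1, so l_f ∈ {0, 2}; with 0 ≤ l_f ≤ n_f−1 = 1, the allowed l_f values are {0}.
For l_f = 0: m_f ∈ {m_i−1, m_i, m_i+1} ∩ [−0, 0] = {0} → 1 state.
Total: 1.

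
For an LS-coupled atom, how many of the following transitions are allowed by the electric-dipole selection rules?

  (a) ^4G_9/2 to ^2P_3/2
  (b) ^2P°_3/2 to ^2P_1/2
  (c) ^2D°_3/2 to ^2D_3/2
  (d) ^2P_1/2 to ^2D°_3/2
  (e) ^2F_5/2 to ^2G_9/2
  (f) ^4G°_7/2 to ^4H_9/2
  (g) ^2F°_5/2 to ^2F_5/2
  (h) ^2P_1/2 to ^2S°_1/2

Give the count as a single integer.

6

(a) forbidden (parity, ΔS, ΔL, ΔJ fail)
(b) allowed
(c) allowed
(d) allowed
(e) forbidden (parity, ΔJ fail)
(f) allowed
(g) allowed
(h) allowed
Total allowed: 6 of 8.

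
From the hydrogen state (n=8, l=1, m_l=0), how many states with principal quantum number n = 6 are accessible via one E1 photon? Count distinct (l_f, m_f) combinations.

E1 requires Δl = ±1, so l_f ∈ {0, 2}; with 0 ≤ l_f ≤ n_f−1 = 5, the allowed l_f values are {0, 2}.
For l_f = 0: m_f ∈ {m_i−1, m_i, m_i+1} ∩ [−0, 0] = {0} → 1 state.
For l_f = 2: m_f ∈ {m_i−1, m_i, m_i+1} ∩ [−2, 2] = {-1, 0, 1} → 3 states.
Total: 4.

4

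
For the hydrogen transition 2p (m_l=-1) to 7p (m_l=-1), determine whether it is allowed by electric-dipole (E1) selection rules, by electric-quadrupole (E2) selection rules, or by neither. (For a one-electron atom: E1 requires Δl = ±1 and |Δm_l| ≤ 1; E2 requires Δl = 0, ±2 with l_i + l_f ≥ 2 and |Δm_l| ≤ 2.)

Δl = 1 − 1 = +0; l_i + l_f = 2.
Δm_l = +0.
E1 (Δl = ±1, |Δm_l| ≤ 1): not satisfied.
E2 (Δl = 0,±2, l_i+l_f ≥ 2, |Δm_l| ≤ 2): satisfied.

E2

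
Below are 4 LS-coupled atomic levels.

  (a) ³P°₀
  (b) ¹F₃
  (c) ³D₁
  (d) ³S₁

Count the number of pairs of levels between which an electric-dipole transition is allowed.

2

(a)–(b): forbidden (ΔS, ΔL, ΔJ).
(a)–(c): allowed.
(a)–(d): allowed.
(b)–(c): forbidden (parity, ΔS, ΔJ).
(b)–(d): forbidden (parity, ΔS, ΔL, ΔJ).
(c)–(d): forbidden (parity, ΔL).
Allowed pairs: 2 of 6.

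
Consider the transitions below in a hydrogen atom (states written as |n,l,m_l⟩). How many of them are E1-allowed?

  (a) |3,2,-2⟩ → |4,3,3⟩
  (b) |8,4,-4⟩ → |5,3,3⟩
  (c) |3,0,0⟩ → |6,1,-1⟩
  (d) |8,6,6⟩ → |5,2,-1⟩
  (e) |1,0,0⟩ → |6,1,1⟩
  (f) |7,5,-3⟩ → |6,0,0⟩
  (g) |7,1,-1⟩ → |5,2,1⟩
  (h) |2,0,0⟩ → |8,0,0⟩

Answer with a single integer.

(a) forbidden — Δm_l = +5 (E1 requires Δm_l = 0, ±1)
(b) forbidden — Δm_l = +7 (E1 requires Δm_l = 0, ±1)
(c) allowed
(d) forbidden — Δl = -4 (E1 requires Δl = ±1); Δm_l = -7 (E1 requires Δm_l = 0, ±1)
(e) allowed
(f) forbidden — Δl = -5 (E1 requires Δl = ±1); Δm_l = +3 (E1 requires Δm_l = 0, ±1)
(g) forbidden — Δm_l = +2 (E1 requires Δm_l = 0, ±1)
(h) forbidden — Δl = +0 (E1 requires Δl = ±1)
Total allowed: 2 of 8.

2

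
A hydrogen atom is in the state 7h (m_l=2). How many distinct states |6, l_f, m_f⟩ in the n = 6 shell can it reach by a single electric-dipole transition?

3

E1 requires Δl = ±1, so l_f ∈ {4, 6}; with 0 ≤ l_f ≤ n_f−1 = 5, the allowed l_f values are {4}.
For l_f = 4: m_f ∈ {m_i−1, m_i, m_i+1} ∩ [−4, 4] = {1, 2, 3} → 3 states.
Total: 3.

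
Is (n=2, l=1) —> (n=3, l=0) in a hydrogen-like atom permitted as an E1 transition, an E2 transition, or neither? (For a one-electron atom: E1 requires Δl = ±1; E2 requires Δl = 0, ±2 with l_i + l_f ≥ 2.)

Δl = 0 − 1 = -1; l_i + l_f = 1.
E1 (Δl = ±1): satisfied.
E2 (Δl = 0,±2, l_i+l_f ≥ 2): not satisfied.

E1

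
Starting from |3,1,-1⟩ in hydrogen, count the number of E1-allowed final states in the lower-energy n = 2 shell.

1

E1 requires Δl = ±1, so l_f ∈ {0, 2}; with 0 ≤ l_f ≤ n_f−1 = 1, the allowed l_f values are {0}.
For l_f = 0: m_f ∈ {m_i−1, m_i, m_i+1} ∩ [−0, 0] = {0} → 1 state.
Total: 1.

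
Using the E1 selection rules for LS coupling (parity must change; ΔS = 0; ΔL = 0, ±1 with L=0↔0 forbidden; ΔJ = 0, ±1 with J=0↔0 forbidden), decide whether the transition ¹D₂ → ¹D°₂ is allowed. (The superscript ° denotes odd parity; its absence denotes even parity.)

Parity must change: even → odd — satisfied.
ΔS = 0: S: 0 → 0 — satisfied.
ΔL = 0, ±1 (not L=0↔0): L: 2 → 2, ΔL = +0 — satisfied.
ΔJ = 0, ±1 (not J=0↔0): J: 2 → 2, ΔJ = +0 — satisfied.
All four E1 rules are satisfied.

allowed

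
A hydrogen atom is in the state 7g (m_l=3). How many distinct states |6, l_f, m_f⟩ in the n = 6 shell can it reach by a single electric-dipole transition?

5

E1 requires Δl = ±1, so l_f ∈ {3, 5}; with 0 ≤ l_f ≤ n_f−1 = 5, the allowed l_f values are {3, 5}.
For l_f = 3: m_f ∈ {m_i−1, m_i, m_i+1} ∩ [−3, 3] = {2, 3} → 2 states.
For l_f = 5: m_f ∈ {m_i−1, m_i, m_i+1} ∩ [−5, 5] = {2, 3, 4} → 3 states.
Total: 5.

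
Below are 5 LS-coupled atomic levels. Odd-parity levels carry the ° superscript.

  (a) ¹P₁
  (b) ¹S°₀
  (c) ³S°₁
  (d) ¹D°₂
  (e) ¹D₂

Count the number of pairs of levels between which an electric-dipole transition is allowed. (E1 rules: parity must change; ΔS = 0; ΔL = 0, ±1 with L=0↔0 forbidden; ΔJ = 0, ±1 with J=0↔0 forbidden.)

3

(a)–(b): allowed.
(a)–(c): forbidden (ΔS).
(a)–(d): allowed.
(a)–(e): forbidden (parity).
(b)–(c): forbidden (parity, ΔS, ΔL).
(b)–(d): forbidden (parity, ΔL, ΔJ).
(b)–(e): forbidden (ΔL, ΔJ).
(c)–(d): forbidden (parity, ΔS, ΔL).
(c)–(e): forbidden (ΔS, ΔL).
(d)–(e): allowed.
Allowed pairs: 3 of 10.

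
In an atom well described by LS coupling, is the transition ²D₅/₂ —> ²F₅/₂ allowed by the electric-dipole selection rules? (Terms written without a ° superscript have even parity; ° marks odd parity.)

Initial level: S=1/2, L=2, J=5/2, parity even. Final level: S=1/2, L=3, J=5/2, parity even.
Parity must change: even → even — fails.
ΔS = 0: S: 1/2 → 1/2 — passes.
ΔL = 0, ±1 (not L=0↔0): L: 2 → 3, ΔL = +1 — passes.
ΔJ = 0, ±1 (not J=0↔0): J: 5/2 → 5/2, ΔJ = +0 — passes.
Rule(s) violated: parity.

forbidden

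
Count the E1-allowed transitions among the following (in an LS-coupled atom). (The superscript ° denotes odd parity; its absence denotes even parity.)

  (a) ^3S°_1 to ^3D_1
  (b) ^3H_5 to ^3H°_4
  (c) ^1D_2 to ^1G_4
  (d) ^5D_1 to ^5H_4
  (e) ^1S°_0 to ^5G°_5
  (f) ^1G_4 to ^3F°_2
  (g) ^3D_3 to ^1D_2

1

(a) forbidden (ΔL fails)
(b) allowed
(c) forbidden (parity, ΔL, ΔJ fail)
(d) forbidden (parity, ΔL, ΔJ fail)
(e) forbidden (parity, ΔS, ΔL, ΔJ fail)
(f) forbidden (ΔS, ΔJ fail)
(g) forbidden (parity, ΔS fail)
Total allowed: 1 of 7.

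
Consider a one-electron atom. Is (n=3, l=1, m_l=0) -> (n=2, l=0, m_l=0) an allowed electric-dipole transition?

Initial l = 1, final l = 0, so Δl = -1. E1 requires Δl = ±1: passes.
m_l: 0 → 0 (Δm_l = +0). |Δm_l| ≤ 1 passes.
All E1 selection rules are satisfied.

allowed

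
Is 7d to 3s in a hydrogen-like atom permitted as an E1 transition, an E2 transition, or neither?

Δl = 0 − 2 = -2; l_i + l_f = 2.
E1 (Δl = ±1): not satisfied.
E2 (Δl = 0,±2, l_i+l_f ≥ 2): satisfied.

E2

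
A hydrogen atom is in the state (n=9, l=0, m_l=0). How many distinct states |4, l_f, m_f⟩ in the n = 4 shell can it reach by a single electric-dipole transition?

E1 requires Δl = ±1, so l_f ∈ {-1, 1}; with 0 ≤ l_f ≤ n_f−1 = 3, the allowed l_f values are {1}.
For l_f = 1: m_f ∈ {m_i−1, m_i, m_i+1} ∩ [−1, 1] = {-1, 0, 1} → 3 states.
Total: 3.

3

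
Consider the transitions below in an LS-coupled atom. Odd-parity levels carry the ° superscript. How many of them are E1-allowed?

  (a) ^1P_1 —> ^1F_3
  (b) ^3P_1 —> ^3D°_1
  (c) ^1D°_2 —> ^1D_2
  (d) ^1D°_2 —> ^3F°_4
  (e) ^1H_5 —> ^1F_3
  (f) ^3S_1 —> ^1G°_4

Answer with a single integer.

2

(a) forbidden (parity, ΔL, ΔJ fail)
(b) allowed
(c) allowed
(d) forbidden (parity, ΔS, ΔJ fail)
(e) forbidden (parity, ΔL, ΔJ fail)
(f) forbidden (ΔS, ΔL, ΔJ fail)
Total allowed: 2 of 6.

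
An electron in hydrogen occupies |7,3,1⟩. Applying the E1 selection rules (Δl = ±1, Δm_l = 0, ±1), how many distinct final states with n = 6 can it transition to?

E1 requires Δl = ±1, so l_f ∈ {2, 4}; with 0 ≤ l_f ≤ n_f−1 = 5, the allowed l_f values are {2, 4}.
For l_f = 2: m_f ∈ {m_i−1, m_i, m_i+1} ∩ [−2, 2] = {0, 1, 2} → 3 states.
For l_f = 4: m_f ∈ {m_i−1, m_i, m_i+1} ∩ [−4, 4] = {0, 1, 2} → 3 states.
Total: 6.

6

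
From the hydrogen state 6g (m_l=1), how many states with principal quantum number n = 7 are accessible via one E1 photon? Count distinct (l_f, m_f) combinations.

6

E1 requires Δl = ±1, so l_f ∈ {3, 5}; with 0 ≤ l_f ≤ n_f−1 = 6, the allowed l_f values are {3, 5}.
For l_f = 3: m_f ∈ {m_i−1, m_i, m_i+1} ∩ [−3, 3] = {0, 1, 2} → 3 states.
For l_f = 5: m_f ∈ {m_i−1, m_i, m_i+1} ∩ [−5, 5] = {0, 1, 2} → 3 states.
Total: 6.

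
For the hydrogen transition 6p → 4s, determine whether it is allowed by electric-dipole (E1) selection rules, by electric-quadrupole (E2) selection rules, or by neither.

Δl = 0 − 1 = -1; l_i + l_f = 1.
E1 (Δl = ±1): satisfied.
E2 (Δl = 0,±2, l_i+l_f ≥ 2): not satisfied.

E1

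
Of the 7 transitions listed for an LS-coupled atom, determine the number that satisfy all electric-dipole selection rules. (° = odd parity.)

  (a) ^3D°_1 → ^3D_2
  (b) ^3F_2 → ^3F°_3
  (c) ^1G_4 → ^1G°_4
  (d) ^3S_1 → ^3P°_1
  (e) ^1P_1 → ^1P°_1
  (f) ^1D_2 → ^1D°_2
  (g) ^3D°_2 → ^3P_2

7

(a) allowed
(b) allowed
(c) allowed
(d) allowed
(e) allowed
(f) allowed
(g) allowed
Total allowed: 7 of 7.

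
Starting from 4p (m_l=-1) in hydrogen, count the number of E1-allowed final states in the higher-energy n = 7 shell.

4

E1 requires Δl = ±1, so l_f ∈ {0, 2}; with 0 ≤ l_f ≤ n_f−1 = 6, the allowed l_f values are {0, 2}.
For l_f = 0: m_f ∈ {m_i−1, m_i, m_i+1} ∩ [−0, 0] = {0} → 1 state.
For l_f = 2: m_f ∈ {m_i−1, m_i, m_i+1} ∩ [−2, 2] = {-2, -1, 0} → 3 states.
Total: 4.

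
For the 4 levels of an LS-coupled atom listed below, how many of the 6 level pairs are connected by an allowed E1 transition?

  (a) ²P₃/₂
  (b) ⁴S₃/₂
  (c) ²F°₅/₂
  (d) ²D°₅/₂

1

(a)–(b): forbidden (parity, ΔS).
(a)–(c): forbidden (ΔL).
(a)–(d): allowed.
(b)–(c): forbidden (ΔS, ΔL).
(b)–(d): forbidden (ΔS, ΔL).
(c)–(d): forbidden (parity).
Allowed pairs: 1 of 6.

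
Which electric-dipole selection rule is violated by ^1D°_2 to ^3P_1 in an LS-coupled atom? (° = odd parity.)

Initial level: S=0, L=2, J=2, parity odd. Final level: S=1, L=1, J=1, parity even.
Parity must change: odd → even — ✓.
ΔS = 0: S: 0 → 1 — ✗.
ΔL = 0, ±1 (not L=0↔0): L: 2 → 1, ΔL = -1 — ✓.
ΔJ = 0, ±1 (not J=0↔0): J: 2 → 1, ΔJ = -1 — ✓.

the ΔS = 0 rule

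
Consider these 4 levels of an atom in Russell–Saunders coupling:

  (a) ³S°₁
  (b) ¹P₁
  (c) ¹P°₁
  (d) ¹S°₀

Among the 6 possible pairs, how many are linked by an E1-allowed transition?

2

(a)–(b): forbidden (ΔS).
(a)–(c): forbidden (parity, ΔS).
(a)–(d): forbidden (parity, ΔS, ΔL).
(b)–(c): allowed.
(b)–(d): allowed.
(c)–(d): forbidden (parity).
Allowed pairs: 2 of 6.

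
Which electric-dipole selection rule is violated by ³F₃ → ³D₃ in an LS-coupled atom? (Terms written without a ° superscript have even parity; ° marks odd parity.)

parity

Reading off the term symbols: S 1→1, L 3→2, J 3→3, parity even→even.
Parity must change: even → even — fails.
ΔS = 0: S: 1 → 1 — passes.
ΔL = 0, ±1 (not L=0↔0): L: 3 → 2, ΔL = -1 — passes.
ΔJ = 0, ±1 (not J=0↔0): J: 3 → 3, ΔJ = +0 — passes.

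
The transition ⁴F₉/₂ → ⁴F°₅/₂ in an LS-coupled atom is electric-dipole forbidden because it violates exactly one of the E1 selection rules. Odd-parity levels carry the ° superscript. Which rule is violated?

Parity must change: even → odd — ✓.
ΔS = 0: S: 3/2 → 3/2 — ✓.
ΔL = 0, ±1 (not L=0↔0): L: 3 → 3, ΔL = +0 — ✓.
ΔJ = 0, ±1 (not J=0↔0): J: 9/2 → 5/2, ΔJ = -2 — ✗.

the ΔJ = 0, ±1 rule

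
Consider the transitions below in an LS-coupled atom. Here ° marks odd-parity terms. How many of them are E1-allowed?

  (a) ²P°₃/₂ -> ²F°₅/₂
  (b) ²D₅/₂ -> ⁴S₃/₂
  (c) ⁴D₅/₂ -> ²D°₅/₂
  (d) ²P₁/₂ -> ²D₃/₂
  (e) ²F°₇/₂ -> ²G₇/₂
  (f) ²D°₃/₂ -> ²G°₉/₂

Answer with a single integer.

(a) forbidden (parity, ΔL fail)
(b) forbidden (parity, ΔS, ΔL fail)
(c) forbidden (ΔS fails)
(d) forbidden (parity fails)
(e) allowed
(f) forbidden (parity, ΔL, ΔJ fail)
Total allowed: 1 of 6.

1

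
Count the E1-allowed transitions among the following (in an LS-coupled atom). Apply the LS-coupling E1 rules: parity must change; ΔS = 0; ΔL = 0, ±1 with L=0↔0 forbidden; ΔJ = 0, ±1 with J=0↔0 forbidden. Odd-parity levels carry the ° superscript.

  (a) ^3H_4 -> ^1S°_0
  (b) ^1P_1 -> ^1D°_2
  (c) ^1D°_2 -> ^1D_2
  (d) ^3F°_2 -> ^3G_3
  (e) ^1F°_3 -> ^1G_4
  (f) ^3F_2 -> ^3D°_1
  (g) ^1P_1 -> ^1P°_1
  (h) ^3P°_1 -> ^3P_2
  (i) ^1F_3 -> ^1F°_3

8

(a) forbidden (ΔS, ΔL, ΔJ fail)
(b) allowed
(c) allowed
(d) allowed
(e) allowed
(f) allowed
(g) allowed
(h) allowed
(i) allowed
Total allowed: 8 of 9.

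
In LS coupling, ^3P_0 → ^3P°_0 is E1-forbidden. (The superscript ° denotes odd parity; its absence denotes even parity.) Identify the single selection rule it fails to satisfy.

the J=0 ↔ J=0 exclusion

Initial level: S=1, L=1, J=0, parity even. Final level: S=1, L=1, J=0, parity odd.
Parity must change: even → odd — ok.
ΔS = 0: S: 1 → 1 — ok.
ΔL = 0, ±1 (not L=0↔0): L: 1 → 1, ΔL = +0 — ok.
ΔJ = 0, ±1 (not J=0↔0): J: 0 → 0, ΔJ = +0 — fails.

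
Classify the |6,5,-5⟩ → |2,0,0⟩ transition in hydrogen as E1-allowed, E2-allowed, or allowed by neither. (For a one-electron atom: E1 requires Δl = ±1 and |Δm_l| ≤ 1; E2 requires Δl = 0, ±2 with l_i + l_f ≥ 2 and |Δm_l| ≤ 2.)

neither

Δl = 0 − 5 = -5; l_i + l_f = 5.
Δm_l = +5.
E1 (Δl = ±1, |Δm_l| ≤ 1): not satisfied.
E2 (Δl = 0,±2, l_i+l_f ≥ 2, |Δm_l| ≤ 2): not satisfied.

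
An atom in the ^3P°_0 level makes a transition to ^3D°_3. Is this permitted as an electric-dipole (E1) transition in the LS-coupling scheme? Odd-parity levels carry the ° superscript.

forbidden

Parity must change: odd → odd — fails.
ΔS = 0: S: 1 → 1 — passes.
ΔL = 0, ±1 (not L=0↔0): L: 1 → 2, ΔL = +1 — passes.
ΔJ = 0, ±1 (not J=0↔0): J: 0 → 3, ΔJ = +3 — fails.
Rule(s) violated: parity, ΔJ.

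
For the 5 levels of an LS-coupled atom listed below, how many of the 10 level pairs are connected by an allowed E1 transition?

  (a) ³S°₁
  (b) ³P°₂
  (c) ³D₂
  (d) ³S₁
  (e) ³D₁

(a)–(b): forbidden (parity).
(a)–(c): forbidden (ΔL).
(a)–(d): forbidden (ΔL).
(a)–(e): forbidden (ΔL).
(b)–(c): allowed.
(b)–(d): allowed.
(b)–(e): allowed.
(c)–(d): forbidden (parity, ΔL).
(c)–(e): forbidden (parity).
(d)–(e): forbidden (parity, ΔL).
Allowed pairs: 3 of 10.

3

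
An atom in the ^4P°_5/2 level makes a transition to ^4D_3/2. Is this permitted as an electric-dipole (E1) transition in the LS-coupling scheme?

Parity must change: odd → even — ok.
ΔS = 0: S: 3/2 → 3/2 — ok.
ΔL = 0, ±1 (not L=0↔0): L: 1 → 2, ΔL = +1 — ok.
ΔJ = 0, ±1 (not J=0↔0): J: 5/2 → 3/2, ΔJ = -1 — ok.
All four E1 rules are satisfied.

allowed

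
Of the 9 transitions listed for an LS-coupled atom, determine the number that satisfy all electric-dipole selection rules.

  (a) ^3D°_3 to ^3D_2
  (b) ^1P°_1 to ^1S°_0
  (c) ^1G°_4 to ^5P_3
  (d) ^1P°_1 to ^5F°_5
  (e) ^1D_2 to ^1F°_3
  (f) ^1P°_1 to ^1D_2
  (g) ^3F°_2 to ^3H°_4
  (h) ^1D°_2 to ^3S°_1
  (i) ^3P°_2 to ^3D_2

4

(a) allowed
(b) forbidden (parity fails)
(c) forbidden (ΔS, ΔL fail)
(d) forbidden (parity, ΔS, ΔL, ΔJ fail)
(e) allowed
(f) allowed
(g) forbidden (parity, ΔL, ΔJ fail)
(h) forbidden (parity, ΔS, ΔL fail)
(i) allowed
Total allowed: 4 of 9.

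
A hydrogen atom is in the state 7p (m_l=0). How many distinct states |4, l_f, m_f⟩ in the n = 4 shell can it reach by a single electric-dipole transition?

4

E1 requires Δl = ±1, so l_f ∈ {0, 2}; with 0 ≤ l_f ≤ n_f−1 = 3, the allowed l_f values are {0, 2}.
For l_f = 0: m_f ∈ {m_i−1, m_i, m_i+1} ∩ [−0, 0] = {0} → 1 state.
For l_f = 2: m_f ∈ {m_i−1, m_i, m_i+1} ∩ [−2, 2] = {-1, 0, 1} → 3 states.
Total: 4.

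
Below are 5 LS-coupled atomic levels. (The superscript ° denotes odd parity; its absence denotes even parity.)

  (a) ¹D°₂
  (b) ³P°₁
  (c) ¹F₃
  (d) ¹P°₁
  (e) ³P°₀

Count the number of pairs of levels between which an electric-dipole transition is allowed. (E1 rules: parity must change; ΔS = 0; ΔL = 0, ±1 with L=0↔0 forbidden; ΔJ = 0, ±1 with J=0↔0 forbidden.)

1

(a)–(b): forbidden (parity, ΔS).
(a)–(c): allowed.
(a)–(d): forbidden (parity).
(a)–(e): forbidden (parity, ΔS, ΔJ).
(b)–(c): forbidden (ΔS, ΔL, ΔJ).
(b)–(d): forbidden (parity, ΔS).
(b)–(e): forbidden (parity).
(c)–(d): forbidden (ΔL, ΔJ).
(c)–(e): forbidden (ΔS, ΔL, ΔJ).
(d)–(e): forbidden (parity, ΔS).
Allowed pairs: 1 of 10.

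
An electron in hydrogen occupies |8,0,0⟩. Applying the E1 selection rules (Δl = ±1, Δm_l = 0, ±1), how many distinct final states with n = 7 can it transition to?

E1 requires Δl = ±1, so l_f ∈ {-1, 1}; with 0 ≤ l_f ≤ n_f−1 = 6, the allowed l_f values are {1}.
For l_f = 1: m_f ∈ {m_i−1, m_i, m_i+1} ∩ [−1, 1] = {-1, 0, 1} → 3 states.
Total: 3.

3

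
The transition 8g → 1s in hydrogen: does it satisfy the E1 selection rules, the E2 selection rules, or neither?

neither

Δl = 0 − 4 = -4; l_i + l_f = 4.
E1 (Δl = ±1): not satisfied.
E2 (Δl = 0,±2, l_i+l_f ≥ 2): not satisfied.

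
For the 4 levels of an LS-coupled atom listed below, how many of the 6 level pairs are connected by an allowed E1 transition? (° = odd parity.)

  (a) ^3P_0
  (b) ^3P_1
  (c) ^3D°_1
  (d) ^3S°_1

(a)–(b): forbidden (parity).
(a)–(c): allowed.
(a)–(d): allowed.
(b)–(c): allowed.
(b)–(d): allowed.
(c)–(d): forbidden (parity, ΔL).
Allowed pairs: 4 of 6.

4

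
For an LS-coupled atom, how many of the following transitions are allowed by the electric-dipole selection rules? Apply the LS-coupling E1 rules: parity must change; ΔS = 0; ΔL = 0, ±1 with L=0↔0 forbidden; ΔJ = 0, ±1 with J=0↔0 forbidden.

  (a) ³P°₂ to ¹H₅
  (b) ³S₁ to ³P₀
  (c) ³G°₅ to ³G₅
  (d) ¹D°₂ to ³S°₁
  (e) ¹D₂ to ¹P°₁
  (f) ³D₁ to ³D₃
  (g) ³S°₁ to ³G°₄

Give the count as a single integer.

2

(a) forbidden (ΔS, ΔL, ΔJ fail)
(b) forbidden (parity fails)
(c) allowed
(d) forbidden (parity, ΔS, ΔL fail)
(e) allowed
(f) forbidden (parity, ΔJ fail)
(g) forbidden (parity, ΔL, ΔJ fail)
Total allowed: 2 of 7.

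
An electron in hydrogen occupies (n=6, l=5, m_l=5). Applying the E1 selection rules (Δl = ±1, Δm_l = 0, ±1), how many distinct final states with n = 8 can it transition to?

E1 requires Δl = ±1, so l_f ∈ {4, 6}; with 0 ≤ l_f ≤ n_f−1 = 7, the allowed l_f values are {4, 6}.
For l_f = 4: m_f ∈ {m_i−1, m_i, m_i+1} ∩ [−4, 4] = {4} → 1 state.
For l_f = 6: m_f ∈ {m_i−1, m_i, m_i+1} ∩ [−6, 6] = {4, 5, 6} → 3 states.
Total: 4.

4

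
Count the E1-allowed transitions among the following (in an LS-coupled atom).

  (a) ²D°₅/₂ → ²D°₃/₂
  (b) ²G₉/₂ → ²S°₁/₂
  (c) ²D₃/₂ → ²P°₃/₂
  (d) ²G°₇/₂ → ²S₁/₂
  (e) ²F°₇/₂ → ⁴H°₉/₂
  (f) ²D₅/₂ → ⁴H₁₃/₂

(a) forbidden (parity fails)
(b) forbidden (ΔL, ΔJ fail)
(c) allowed
(d) forbidden (ΔL, ΔJ fail)
(e) forbidden (parity, ΔS, ΔL fail)
(f) forbidden (parity, ΔS, ΔL, ΔJ fail)
Total allowed: 1 of 6.

1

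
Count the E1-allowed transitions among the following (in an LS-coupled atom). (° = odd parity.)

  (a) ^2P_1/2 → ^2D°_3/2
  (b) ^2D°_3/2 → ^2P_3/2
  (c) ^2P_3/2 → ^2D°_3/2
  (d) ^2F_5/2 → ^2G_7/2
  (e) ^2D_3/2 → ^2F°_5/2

(a) allowed
(b) allowed
(c) allowed
(d) forbidden (parity fails)
(e) allowed
Total allowed: 4 of 5.

4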